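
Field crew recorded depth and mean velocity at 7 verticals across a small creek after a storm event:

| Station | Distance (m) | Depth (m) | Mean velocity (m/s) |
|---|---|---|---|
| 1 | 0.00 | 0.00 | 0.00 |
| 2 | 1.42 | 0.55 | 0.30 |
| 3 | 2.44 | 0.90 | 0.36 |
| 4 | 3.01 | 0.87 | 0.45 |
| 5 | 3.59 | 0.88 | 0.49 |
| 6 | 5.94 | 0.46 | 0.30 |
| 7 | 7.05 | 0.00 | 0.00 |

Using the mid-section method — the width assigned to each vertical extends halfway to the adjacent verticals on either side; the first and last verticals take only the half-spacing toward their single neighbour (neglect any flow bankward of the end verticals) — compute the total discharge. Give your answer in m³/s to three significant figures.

w_2 = (2.44 − 0.00)/2 = 1.22 m; q_2 = 0.30 × 0.55 × 1.22 = 0.2013 m³/s
w_3 = (3.01 − 1.42)/2 = 0.795 m; q_3 = 0.36 × 0.90 × 0.795 = 0.2576 m³/s
w_4 = (3.59 − 2.44)/2 = 0.575 m; q_4 = 0.45 × 0.87 × 0.575 = 0.2251 m³/s
w_5 = (5.94 − 3.01)/2 = 1.465 m; q_5 = 0.49 × 0.88 × 1.465 = 0.6317 m³/s
w_6 = (7.05 − 3.59)/2 = 1.73 m; q_6 = 0.30 × 0.46 × 1.73 = 0.2387 m³/s
Stations 1, 7 contribute zero (depth or velocity is 0).
Q = Σ qᵢ = 1.554 m³/s

1.55 m³/s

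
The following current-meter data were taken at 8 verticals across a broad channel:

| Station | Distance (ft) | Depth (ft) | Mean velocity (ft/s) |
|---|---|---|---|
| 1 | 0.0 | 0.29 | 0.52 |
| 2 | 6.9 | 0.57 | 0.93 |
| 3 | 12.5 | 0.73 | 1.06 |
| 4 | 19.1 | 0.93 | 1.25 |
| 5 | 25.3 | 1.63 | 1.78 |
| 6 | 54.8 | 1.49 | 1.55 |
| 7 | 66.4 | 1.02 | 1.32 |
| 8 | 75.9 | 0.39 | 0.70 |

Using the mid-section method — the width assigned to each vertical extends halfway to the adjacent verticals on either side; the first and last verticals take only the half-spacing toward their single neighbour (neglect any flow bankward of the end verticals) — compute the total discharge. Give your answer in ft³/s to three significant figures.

131 ft³/s

w_1 = (6.9 − 0.0)/2 = 3.45 ft; q_1 = 0.52 × 0.29 × 3.45 = 0.5203 ft³/s
w_2 = (12.5 − 0.0)/2 = 6.25 ft; q_2 = 0.93 × 0.57 × 6.25 = 3.313 ft³/s
w_3 = (19.1 − 6.9)/2 = 6.1 ft; q_3 = 1.06 × 0.73 × 6.1 = 4.720 ft³/s
w_4 = (25.3 − 12.5)/2 = 6.4 ft; q_4 = 1.25 × 0.93 × 6.4 = 7.440 ft³/s
w_5 = (54.8 − 19.1)/2 = 17.85 ft; q_5 = 1.78 × 1.63 × 17.85 = 51.79 ft³/s
w_6 = (66.4 − 25.3)/2 = 20.55 ft; q_6 = 1.55 × 1.49 × 20.55 = 47.46 ft³/s
w_7 = (75.9 − 54.8)/2 = 10.55 ft; q_7 = 1.32 × 1.02 × 10.55 = 14.20 ft³/s
w_8 = (75.9 − 66.4)/2 = 4.75 ft; q_8 = 0.70 × 0.39 × 4.75 = 1.297 ft³/s
Q = Σ qᵢ = 130.7 ft³/s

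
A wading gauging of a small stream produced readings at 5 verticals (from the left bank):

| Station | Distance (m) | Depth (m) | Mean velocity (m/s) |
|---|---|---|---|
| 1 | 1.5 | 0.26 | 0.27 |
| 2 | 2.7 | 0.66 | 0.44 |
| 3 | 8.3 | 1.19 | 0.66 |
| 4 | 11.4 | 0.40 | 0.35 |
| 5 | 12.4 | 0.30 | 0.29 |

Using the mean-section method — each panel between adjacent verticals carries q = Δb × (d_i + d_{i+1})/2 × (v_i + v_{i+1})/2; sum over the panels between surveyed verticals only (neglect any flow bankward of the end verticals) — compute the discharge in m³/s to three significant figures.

Panel 1-2: Δb = 1.2 m, d̄ = (0.26+0.66)/2 = 0.46, v̄ = (0.27+0.44)/2 = 0.355 → q = 1.2×0.46×0.355 = 0.1960 m³/s
Panel 2-3: Δb = 5.6 m, d̄ = (0.66+1.19)/2 = 0.925, v̄ = (0.44+0.66)/2 = 0.55 → q = 5.6×0.925×0.55 = 2.849 m³/s
Panel 3-4: Δb = 3.1 m, d̄ = (1.19+0.40)/2 = 0.795, v̄ = (0.66+0.35)/2 = 0.505 → q = 3.1×0.795×0.505 = 1.245 m³/s
Panel 4-5: Δb = 1 m, d̄ = (0.40+0.30)/2 = 0.35, v̄ = (0.35+0.29)/2 = 0.32 → q = 1×0.35×0.32 = 0.1120 m³/s
Q = Σ q = 4.402 m³/s

4.40 m³/s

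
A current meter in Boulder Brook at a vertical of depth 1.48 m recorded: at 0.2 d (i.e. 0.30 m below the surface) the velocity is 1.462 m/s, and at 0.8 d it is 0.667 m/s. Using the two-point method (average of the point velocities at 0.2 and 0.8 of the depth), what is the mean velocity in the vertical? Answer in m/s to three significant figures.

1.06 m/s

v̄ = (1.462 + 0.667) / 2 = 1.065 m/s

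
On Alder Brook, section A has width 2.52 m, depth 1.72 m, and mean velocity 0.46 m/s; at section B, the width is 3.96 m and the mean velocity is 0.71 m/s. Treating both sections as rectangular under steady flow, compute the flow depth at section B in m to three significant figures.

Q = A₁V₁ = (2.52×1.72) × 0.46 = 1.994 m³/s
d₂ = Q/(b₂ V₂) = 1.994/(3.96×0.71) = 0.7091 m

0.709 m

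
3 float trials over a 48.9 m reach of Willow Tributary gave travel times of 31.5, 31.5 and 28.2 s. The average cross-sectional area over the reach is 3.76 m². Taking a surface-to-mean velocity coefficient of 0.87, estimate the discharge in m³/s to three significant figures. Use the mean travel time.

t̄ = (31.5 + 31.5 + 28.2) / 3 = 30.4 s
v_surface = L / t̄ = 48.9 / 30.4 = 1.609 m/s
v_mean = 0.87 × 1.609 = 1.399 m/s
Q = A × v_mean = 3.76 × 1.399 = 5.262 m³/s

5.26 m³/s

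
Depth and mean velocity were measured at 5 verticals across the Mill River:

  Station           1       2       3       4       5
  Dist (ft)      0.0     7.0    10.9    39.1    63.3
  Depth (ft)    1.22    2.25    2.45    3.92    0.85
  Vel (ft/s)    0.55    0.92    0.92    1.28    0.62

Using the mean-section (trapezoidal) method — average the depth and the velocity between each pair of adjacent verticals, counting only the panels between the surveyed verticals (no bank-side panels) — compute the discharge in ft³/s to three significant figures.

Panel 1-2: Δb = 7 ft, d̄ = (1.22+2.25)/2 = 1.735, v̄ = (0.55+0.92)/2 = 0.735 → q = 7×1.735×0.735 = 8.927 ft³/s
Panel 2-3: Δb = 3.9 ft, d̄ = (2.25+2.45)/2 = 2.35, v̄ = (0.92+0.92)/2 = 0.92 → q = 3.9×2.35×0.92 = 8.432 ft³/s
Panel 3-4: Δb = 28.2 ft, d̄ = (2.45+3.92)/2 = 3.185, v̄ = (0.92+1.28)/2 = 1.1 → q = 28.2×3.185×1.1 = 98.80 ft³/s
Panel 4-5: Δb = 24.2 ft, d̄ = (3.92+0.85)/2 = 2.385, v̄ = (1.28+0.62)/2 = 0.95 → q = 24.2×2.385×0.95 = 54.83 ft³/s
Q = Σ q = 171.0 ft³/s

171 ft³/s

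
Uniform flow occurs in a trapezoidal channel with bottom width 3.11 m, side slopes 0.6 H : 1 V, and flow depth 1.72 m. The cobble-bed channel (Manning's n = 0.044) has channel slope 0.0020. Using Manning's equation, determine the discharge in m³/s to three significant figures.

A = (b + z·y)·y = (3.11 + 0.6×1.72)×1.72 = 7.124 m²
P = b + 2y√(1+z²) = 3.11 + 2×1.72×√(1+0.6²) = 7.122 m
R = A/P = 7.124/7.122 = 1.000 m
Q = (1/n)·A·R^(2/3)·S^(1/2) = (1/0.044) × 7.124 × 1.000^(2/3) × 0.0020^(1/2) = 7.243 m³/s

7.24 m³/s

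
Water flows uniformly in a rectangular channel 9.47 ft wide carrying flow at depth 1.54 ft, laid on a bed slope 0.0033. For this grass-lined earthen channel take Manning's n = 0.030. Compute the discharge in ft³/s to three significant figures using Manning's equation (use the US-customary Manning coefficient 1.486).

45.9 ft³/s

A = b·y = 9.47 × 1.54 = 14.58 ft²
P = b + 2y = 9.47 + 2×1.54 = 12.55 ft
R = A/P = 14.58/12.55 = 1.162 ft
Q = (1.486/n)·A·R^(2/3)·S^(1/2) = (1.486/0.030) × 14.58 × 1.162^(2/3) × 0.0033^(1/2) = 45.87 ft³/s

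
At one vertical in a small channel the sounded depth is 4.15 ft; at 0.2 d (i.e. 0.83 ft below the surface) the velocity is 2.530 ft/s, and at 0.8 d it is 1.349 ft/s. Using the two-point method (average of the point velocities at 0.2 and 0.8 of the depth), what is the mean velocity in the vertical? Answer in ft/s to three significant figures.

v̄ = (2.530 + 1.349) / 2 = 1.940 ft/s

1.94 ft/s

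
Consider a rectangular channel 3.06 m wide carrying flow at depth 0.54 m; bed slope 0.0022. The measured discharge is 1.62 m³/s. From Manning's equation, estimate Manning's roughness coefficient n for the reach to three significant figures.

A = b·y = 3.06 × 0.54 = 1.652 m²
P = b + 2y = 3.06 + 2×0.54 = 4.140 m
R = A/P = 1.652/4.140 = 0.3991 m
n = (1/Q)·A·R^(2/3)·S^(1/2) = (1/1.62) × 1.652 × 0.5421 × 0.04690 = 0.02594

0.0259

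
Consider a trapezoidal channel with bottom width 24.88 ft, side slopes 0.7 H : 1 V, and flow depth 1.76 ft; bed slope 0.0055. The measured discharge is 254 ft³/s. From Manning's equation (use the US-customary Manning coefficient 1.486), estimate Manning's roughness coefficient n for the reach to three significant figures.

A = (b + z·y)·y = (24.88 + 0.7×1.76)×1.76 = 45.96 ft²
P = b + 2y√(1+z²) = 24.88 + 2×1.76×√(1+0.7²) = 29.18 ft
R = A/P = 45.96/29.18 = 1.575 ft
n = (1.486/Q)·A·R^(2/3)·S^(1/2) = (1.486/254) × 45.96 × 1.354 × 0.07416 = 0.02699

0.0270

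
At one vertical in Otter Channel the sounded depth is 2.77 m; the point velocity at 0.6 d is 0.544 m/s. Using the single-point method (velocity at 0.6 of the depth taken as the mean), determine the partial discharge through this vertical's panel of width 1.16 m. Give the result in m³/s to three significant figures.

v̄ = v₀.₆ = 0.544 m/s
q = v̄ × d × w = 0.5440 × 2.77 × 1.16 = 1.748 m³/s

1.75 m³/s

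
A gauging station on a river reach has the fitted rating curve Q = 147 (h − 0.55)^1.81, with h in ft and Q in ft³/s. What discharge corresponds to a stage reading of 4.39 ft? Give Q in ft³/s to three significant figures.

Q = 147 × (4.39 − 0.55)^1.81 = 147 × 3.84^1.81 = 1679 ft³/s

1680 ft³/s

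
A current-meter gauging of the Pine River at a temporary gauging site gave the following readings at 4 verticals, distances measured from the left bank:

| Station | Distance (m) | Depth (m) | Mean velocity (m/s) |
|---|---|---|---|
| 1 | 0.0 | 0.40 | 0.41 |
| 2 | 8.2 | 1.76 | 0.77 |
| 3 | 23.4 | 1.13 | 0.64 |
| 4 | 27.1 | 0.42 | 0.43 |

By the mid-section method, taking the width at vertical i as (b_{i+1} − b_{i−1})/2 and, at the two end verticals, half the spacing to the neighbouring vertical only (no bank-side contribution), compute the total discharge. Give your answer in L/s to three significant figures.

w_1 = (8.2 − 0.0)/2 = 4.1 m; q_1 = 0.41 × 0.40 × 4.1 = 0.6724 m³/s
w_2 = (23.4 − 0.0)/2 = 11.7 m; q_2 = 0.77 × 1.76 × 11.7 = 15.86 m³/s
w_3 = (27.1 − 8.2)/2 = 9.45 m; q_3 = 0.64 × 1.13 × 9.45 = 6.834 m³/s
w_4 = (27.1 − 23.4)/2 = 1.85 m; q_4 = 0.43 × 0.42 × 1.85 = 0.3341 m³/s
Q = Σ qᵢ = 23.70 m³/s
= 23.70 × 1000 = 23700 L/s

23700 L/s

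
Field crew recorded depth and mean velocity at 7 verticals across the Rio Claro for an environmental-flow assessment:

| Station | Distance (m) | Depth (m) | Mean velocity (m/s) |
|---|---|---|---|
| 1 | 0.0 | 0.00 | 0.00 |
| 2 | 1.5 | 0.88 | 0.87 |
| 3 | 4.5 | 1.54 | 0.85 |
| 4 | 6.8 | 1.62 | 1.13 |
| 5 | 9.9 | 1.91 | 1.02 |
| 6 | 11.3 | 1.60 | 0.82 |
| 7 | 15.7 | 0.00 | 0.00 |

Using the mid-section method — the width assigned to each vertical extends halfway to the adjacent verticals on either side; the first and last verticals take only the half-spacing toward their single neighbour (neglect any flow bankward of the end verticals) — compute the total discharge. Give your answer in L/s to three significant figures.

18300 L/s

w_2 = (4.5 − 0.0)/2 = 2.25 m; q_2 = 0.87 × 0.88 × 2.25 = 1.723 m³/s
w_3 = (6.8 − 1.5)/2 = 2.65 m; q_3 = 0.85 × 1.54 × 2.65 = 3.469 m³/s
w_4 = (9.9 − 4.5)/2 = 2.7 m; q_4 = 1.13 × 1.62 × 2.7 = 4.943 m³/s
w_5 = (11.3 − 6.8)/2 = 2.25 m; q_5 = 1.02 × 1.91 × 2.25 = 4.383 m³/s
w_6 = (15.7 − 9.9)/2 = 2.9 m; q_6 = 0.82 × 1.60 × 2.9 = 3.805 m³/s
Stations 1, 7 contribute zero (depth or velocity is 0).
Q = Σ qᵢ = 18.32 m³/s
= 18.32 × 1000 = 18320 L/s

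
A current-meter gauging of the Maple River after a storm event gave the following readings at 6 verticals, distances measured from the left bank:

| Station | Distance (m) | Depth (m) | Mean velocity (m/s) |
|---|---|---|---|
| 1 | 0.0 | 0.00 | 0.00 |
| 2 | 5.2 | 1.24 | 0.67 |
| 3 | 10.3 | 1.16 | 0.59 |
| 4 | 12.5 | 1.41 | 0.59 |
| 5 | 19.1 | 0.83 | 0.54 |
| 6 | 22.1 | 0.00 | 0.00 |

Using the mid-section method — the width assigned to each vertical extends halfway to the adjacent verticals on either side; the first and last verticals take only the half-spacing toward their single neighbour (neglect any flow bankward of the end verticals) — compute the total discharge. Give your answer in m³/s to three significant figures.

12.6 m³/s

w_2 = (10.3 − 0.0)/2 = 5.15 m; q_2 = 0.67 × 1.24 × 5.15 = 4.279 m³/s
w_3 = (12.5 − 5.2)/2 = 3.65 m; q_3 = 0.59 × 1.16 × 3.65 = 2.498 m³/s
w_4 = (19.1 − 10.3)/2 = 4.4 m; q_4 = 0.59 × 1.41 × 4.4 = 3.660 m³/s
w_5 = (22.1 − 12.5)/2 = 4.8 m; q_5 = 0.54 × 0.83 × 4.8 = 2.151 m³/s
Stations 1, 6 contribute zero (depth or velocity is 0).
Q = Σ qᵢ = 12.59 m³/s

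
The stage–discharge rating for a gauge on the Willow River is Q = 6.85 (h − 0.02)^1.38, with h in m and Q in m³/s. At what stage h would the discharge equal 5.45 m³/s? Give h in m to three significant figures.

0.867 m

h − h₀ = (Q/C)^(1/b) = (5.45/6.85)^(1/1.38) = 0.8473 m
h = 0.02 + 0.8473 = 0.8673 m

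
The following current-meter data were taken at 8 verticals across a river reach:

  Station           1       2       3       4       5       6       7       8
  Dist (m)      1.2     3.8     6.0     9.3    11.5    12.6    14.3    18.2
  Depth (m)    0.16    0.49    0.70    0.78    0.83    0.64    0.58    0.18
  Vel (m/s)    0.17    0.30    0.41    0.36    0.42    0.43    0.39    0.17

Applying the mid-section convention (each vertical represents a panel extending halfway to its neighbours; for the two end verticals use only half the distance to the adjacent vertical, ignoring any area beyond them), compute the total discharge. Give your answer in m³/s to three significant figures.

w_1 = (3.8 − 1.2)/2 = 1.3 m; q_1 = 0.17 × 0.16 × 1.3 = 0.03536 m³/s
w_2 = (6.0 − 1.2)/2 = 2.4 m; q_2 = 0.30 × 0.49 × 2.4 = 0.3528 m³/s
w_3 = (9.3 − 3.8)/2 = 2.75 m; q_3 = 0.41 × 0.70 × 2.75 = 0.7893 m³/s
w_4 = (11.5 − 6.0)/2 = 2.75 m; q_4 = 0.36 × 0.78 × 2.75 = 0.7722 m³/s
w_5 = (12.6 − 9.3)/2 = 1.65 m; q_5 = 0.42 × 0.83 × 1.65 = 0.5752 m³/s
w_6 = (14.3 − 11.5)/2 = 1.4 m; q_6 = 0.43 × 0.64 × 1.4 = 0.3853 m³/s
w_7 = (18.2 − 12.6)/2 = 2.8 m; q_7 = 0.39 × 0.58 × 2.8 = 0.6334 m³/s
w_8 = (18.2 − 14.3)/2 = 1.95 m; q_8 = 0.17 × 0.18 × 1.95 = 0.05967 m³/s
Q = Σ qᵢ = 3.603 m³/s

3.60 m³/s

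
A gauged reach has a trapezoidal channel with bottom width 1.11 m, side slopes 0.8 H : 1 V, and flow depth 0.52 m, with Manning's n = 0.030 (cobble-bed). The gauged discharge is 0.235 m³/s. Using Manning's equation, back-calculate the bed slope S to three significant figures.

A = (b + z·y)·y = (1.11 + 0.8×0.52)×0.52 = 0.7935 m²
P = b + 2y√(1+z²) = 1.11 + 2×0.52×√(1+0.8²) = 2.442 m
R = A/P = 0.7935/2.442 = 0.3250 m
S = (Q·n / (1·A·R^(2/3)))² = (0.235×0.030 / (1×0.7935×0.4727))² = 0.0003533

0.000353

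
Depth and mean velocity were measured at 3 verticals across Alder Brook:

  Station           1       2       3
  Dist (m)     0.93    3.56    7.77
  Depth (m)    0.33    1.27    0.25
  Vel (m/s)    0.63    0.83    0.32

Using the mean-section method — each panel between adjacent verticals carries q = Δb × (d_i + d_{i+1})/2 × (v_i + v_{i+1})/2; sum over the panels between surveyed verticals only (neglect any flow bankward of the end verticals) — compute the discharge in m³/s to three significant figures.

Panel 1-2: Δb = 2.63 m, d̄ = (0.33+1.27)/2 = 0.8, v̄ = (0.63+0.83)/2 = 0.73 → q = 2.63×0.8×0.73 = 1.536 m³/s
Panel 2-3: Δb = 4.21 m, d̄ = (1.27+0.25)/2 = 0.76, v̄ = (0.83+0.32)/2 = 0.575 → q = 4.21×0.76×0.575 = 1.840 m³/s
Q = Σ q = 3.376 m³/s

3.38 m³/s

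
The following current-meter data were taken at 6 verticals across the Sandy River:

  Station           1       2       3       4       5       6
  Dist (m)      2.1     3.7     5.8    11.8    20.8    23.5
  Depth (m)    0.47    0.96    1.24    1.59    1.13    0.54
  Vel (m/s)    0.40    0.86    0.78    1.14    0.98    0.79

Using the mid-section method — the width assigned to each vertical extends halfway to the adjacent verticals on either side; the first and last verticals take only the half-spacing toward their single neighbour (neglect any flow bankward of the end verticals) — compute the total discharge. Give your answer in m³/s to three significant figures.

w_1 = (3.7 − 2.1)/2 = 0.8 m; q_1 = 0.40 × 0.47 × 0.8 = 0.1504 m³/s
w_2 = (5.8 − 2.1)/2 = 1.85 m; q_2 = 0.86 × 0.96 × 1.85 = 1.527 m³/s
w_3 = (11.8 − 3.7)/2 = 4.05 m; q_3 = 0.78 × 1.24 × 4.05 = 3.917 m³/s
w_4 = (20.8 − 5.8)/2 = 7.5 m; q_4 = 1.14 × 1.59 × 7.5 = 13.59 m³/s
w_5 = (23.5 − 11.8)/2 = 5.85 m; q_5 = 0.98 × 1.13 × 5.85 = 6.478 m³/s
w_6 = (23.5 − 20.8)/2 = 1.35 m; q_6 = 0.79 × 0.54 × 1.35 = 0.5759 m³/s
Q = Σ qᵢ = 26.24 m³/s

26.2 m³/s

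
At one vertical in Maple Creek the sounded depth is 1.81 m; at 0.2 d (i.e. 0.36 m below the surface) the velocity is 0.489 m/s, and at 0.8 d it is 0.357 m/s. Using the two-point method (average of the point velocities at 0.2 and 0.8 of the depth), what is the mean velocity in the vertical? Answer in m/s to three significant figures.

v̄ = (0.489 + 0.357) / 2 = 0.4230 m/s

0.423 m/s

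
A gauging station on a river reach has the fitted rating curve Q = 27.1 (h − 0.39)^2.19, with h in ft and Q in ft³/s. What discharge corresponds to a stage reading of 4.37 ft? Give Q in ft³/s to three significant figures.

Q = 27.1 × (4.37 − 0.39)^2.19 = 27.1 × 3.98^2.19 = 558.1 ft³/s

558 ft³/s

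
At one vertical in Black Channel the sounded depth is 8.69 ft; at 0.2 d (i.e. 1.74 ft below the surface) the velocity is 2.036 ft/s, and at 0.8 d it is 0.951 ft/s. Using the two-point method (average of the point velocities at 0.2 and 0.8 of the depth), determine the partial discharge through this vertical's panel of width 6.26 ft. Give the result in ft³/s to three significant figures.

81.2 ft³/s

v̄ = (2.036 + 0.951) / 2 = 1.494 ft/s
q = v̄ × d × w = 1.494 × 8.69 × 6.26 = 81.25 ft³/s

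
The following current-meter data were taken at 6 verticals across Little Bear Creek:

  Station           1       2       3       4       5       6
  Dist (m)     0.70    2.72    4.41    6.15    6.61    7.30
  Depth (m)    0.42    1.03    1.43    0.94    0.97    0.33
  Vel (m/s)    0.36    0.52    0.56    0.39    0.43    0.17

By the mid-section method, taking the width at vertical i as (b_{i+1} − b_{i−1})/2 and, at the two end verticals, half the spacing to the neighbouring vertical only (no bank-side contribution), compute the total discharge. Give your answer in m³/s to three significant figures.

3.18 m³/s

w_1 = (2.72 − 0.70)/2 = 1.01 m; q_1 = 0.36 × 0.42 × 1.01 = 0.1527 m³/s
w_2 = (4.41 − 0.70)/2 = 1.855 m; q_2 = 0.52 × 1.03 × 1.855 = 0.9935 m³/s
w_3 = (6.15 − 2.72)/2 = 1.715 m; q_3 = 0.56 × 1.43 × 1.715 = 1.373 m³/s
w_4 = (6.61 − 4.41)/2 = 1.1 m; q_4 = 0.39 × 0.94 × 1.1 = 0.4033 m³/s
w_5 = (7.30 − 6.15)/2 = 0.575 m; q_5 = 0.43 × 0.97 × 0.575 = 0.2398 m³/s
w_6 = (7.30 − 6.61)/2 = 0.345 m; q_6 = 0.17 × 0.33 × 0.345 = 0.01935 m³/s
Q = Σ qᵢ = 3.182 m³/s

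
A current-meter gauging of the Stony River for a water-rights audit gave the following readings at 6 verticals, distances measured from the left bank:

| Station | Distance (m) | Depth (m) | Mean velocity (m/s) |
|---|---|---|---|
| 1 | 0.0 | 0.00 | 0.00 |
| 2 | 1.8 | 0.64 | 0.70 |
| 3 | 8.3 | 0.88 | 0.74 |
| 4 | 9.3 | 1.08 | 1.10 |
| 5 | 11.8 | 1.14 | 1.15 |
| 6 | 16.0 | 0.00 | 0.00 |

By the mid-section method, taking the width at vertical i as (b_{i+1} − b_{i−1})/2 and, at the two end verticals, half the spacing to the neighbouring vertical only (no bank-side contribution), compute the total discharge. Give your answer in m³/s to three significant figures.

w_2 = (8.3 − 0.0)/2 = 4.15 m; q_2 = 0.70 × 0.64 × 4.15 = 1.859 m³/s
w_3 = (9.3 − 1.8)/2 = 3.75 m; q_3 = 0.74 × 0.88 × 3.75 = 2.442 m³/s
w_4 = (11.8 − 8.3)/2 = 1.75 m; q_4 = 1.10 × 1.08 × 1.75 = 2.079 m³/s
w_5 = (16.0 − 9.3)/2 = 3.35 m; q_5 = 1.15 × 1.14 × 3.35 = 4.392 m³/s
Stations 1, 6 contribute zero (depth or velocity is 0).
Q = Σ qᵢ = 10.77 m³/s

10.8 m³/s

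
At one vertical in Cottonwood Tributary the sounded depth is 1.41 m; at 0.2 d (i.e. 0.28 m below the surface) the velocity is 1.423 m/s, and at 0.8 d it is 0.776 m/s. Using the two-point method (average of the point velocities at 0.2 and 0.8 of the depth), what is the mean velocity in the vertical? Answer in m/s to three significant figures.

v̄ = (1.423 + 0.776) / 2 = 1.100 m/s

1.10 m/s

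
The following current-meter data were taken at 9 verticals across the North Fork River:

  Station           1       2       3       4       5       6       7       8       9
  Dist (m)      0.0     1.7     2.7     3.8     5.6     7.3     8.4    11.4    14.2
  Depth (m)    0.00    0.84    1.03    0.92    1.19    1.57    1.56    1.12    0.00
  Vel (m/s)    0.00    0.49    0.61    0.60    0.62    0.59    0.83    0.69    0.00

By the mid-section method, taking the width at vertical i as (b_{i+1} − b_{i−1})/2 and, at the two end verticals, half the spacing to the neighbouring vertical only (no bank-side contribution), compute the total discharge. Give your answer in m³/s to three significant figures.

9.50 m³/s

w_2 = (2.7 − 0.0)/2 = 1.35 m; q_2 = 0.49 × 0.84 × 1.35 = 0.5557 m³/s
w_3 = (3.8 − 1.7)/2 = 1.05 m; q_3 = 0.61 × 1.03 × 1.05 = 0.6597 m³/s
w_4 = (5.6 − 2.7)/2 = 1.45 m; q_4 = 0.60 × 0.92 × 1.45 = 0.8004 m³/s
w_5 = (7.3 − 3.8)/2 = 1.75 m; q_5 = 0.62 × 1.19 × 1.75 = 1.291 m³/s
w_6 = (8.4 − 5.6)/2 = 1.4 m; q_6 = 0.59 × 1.57 × 1.4 = 1.297 m³/s
w_7 = (11.4 − 7.3)/2 = 2.05 m; q_7 = 0.83 × 1.56 × 2.05 = 2.654 m³/s
w_8 = (14.2 − 8.4)/2 = 2.9 m; q_8 = 0.69 × 1.12 × 2.9 = 2.241 m³/s
Stations 1, 9 contribute zero (depth or velocity is 0).
Q = Σ qᵢ = 9.499 m³/s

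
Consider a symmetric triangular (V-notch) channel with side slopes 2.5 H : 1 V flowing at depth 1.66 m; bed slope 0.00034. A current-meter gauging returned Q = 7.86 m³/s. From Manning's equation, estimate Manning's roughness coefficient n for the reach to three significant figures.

A = z·y² = 2.5×1.66² = 6.889 m²
P = 2y√(1+z²) = 2×1.66×√(1+2.5²) = 8.939 m
R = A/P = 6.889/8.939 = 0.7706 m
n = (1/Q)·A·R^(2/3)·S^(1/2) = (1/7.86) × 6.889 × 0.8406 × 0.01844 = 0.01358

0.0136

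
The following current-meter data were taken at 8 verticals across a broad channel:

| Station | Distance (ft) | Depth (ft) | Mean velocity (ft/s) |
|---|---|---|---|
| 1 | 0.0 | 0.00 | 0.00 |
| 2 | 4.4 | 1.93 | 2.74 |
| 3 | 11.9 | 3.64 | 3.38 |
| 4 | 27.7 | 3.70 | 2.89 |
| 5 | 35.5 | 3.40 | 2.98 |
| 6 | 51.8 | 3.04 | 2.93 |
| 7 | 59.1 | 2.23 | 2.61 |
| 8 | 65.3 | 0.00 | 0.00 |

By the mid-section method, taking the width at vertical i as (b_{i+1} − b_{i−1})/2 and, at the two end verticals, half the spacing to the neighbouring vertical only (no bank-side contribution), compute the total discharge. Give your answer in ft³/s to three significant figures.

w_2 = (11.9 − 0.0)/2 = 5.95 ft; q_2 = 2.74 × 1.93 × 5.95 = 31.46 ft³/s
w_3 = (27.7 − 4.4)/2 = 11.65 ft; q_3 = 3.38 × 3.64 × 11.65 = 143.3 ft³/s
w_4 = (35.5 − 11.9)/2 = 11.8 ft; q_4 = 2.89 × 3.70 × 11.8 = 126.2 ft³/s
w_5 = (51.8 − 27.7)/2 = 12.05 ft; q_5 = 2.98 × 3.40 × 12.05 = 122.1 ft³/s
w_6 = (59.1 − 35.5)/2 = 11.8 ft; q_6 = 2.93 × 3.04 × 11.8 = 105.1 ft³/s
w_7 = (65.3 − 51.8)/2 = 6.75 ft; q_7 = 2.61 × 2.23 × 6.75 = 39.29 ft³/s
Stations 1, 8 contribute zero (depth or velocity is 0).
Q = Σ qᵢ = 567.5 ft³/s

567 ft³/s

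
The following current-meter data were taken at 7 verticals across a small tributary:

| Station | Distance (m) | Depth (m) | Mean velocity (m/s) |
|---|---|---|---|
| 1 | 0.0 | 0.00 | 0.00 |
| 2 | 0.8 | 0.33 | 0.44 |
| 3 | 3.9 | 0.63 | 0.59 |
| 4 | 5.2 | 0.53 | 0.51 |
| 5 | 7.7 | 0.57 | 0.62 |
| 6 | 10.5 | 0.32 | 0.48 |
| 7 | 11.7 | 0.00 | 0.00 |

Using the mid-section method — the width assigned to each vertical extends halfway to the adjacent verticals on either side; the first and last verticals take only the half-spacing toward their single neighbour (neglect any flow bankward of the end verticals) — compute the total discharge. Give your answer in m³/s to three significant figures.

2.86 m³/s

w_2 = (3.9 − 0.0)/2 = 1.95 m; q_2 = 0.44 × 0.33 × 1.95 = 0.2831 m³/s
w_3 = (5.2 − 0.8)/2 = 2.2 m; q_3 = 0.59 × 0.63 × 2.2 = 0.8177 m³/s
w_4 = (7.7 − 3.9)/2 = 1.9 m; q_4 = 0.51 × 0.53 × 1.9 = 0.5136 m³/s
w_5 = (10.5 − 5.2)/2 = 2.65 m; q_5 = 0.62 × 0.57 × 2.65 = 0.9365 m³/s
w_6 = (11.7 − 7.7)/2 = 2 m; q_6 = 0.48 × 0.32 × 2 = 0.3072 m³/s
Stations 1, 7 contribute zero (depth or velocity is 0).
Q = Σ qᵢ = 2.858 m³/s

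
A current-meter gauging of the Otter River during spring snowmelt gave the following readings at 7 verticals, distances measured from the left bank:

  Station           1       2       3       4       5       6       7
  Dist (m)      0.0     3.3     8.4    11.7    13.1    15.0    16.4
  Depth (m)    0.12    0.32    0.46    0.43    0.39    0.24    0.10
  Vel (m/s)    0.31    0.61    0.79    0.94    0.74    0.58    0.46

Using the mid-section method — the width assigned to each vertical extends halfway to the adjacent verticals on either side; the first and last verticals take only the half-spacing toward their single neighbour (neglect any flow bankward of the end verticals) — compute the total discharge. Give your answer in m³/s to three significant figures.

4.10 m³/s

w_1 = (3.3 − 0.0)/2 = 1.65 m; q_1 = 0.31 × 0.12 × 1.65 = 0.06138 m³/s
w_2 = (8.4 − 0.0)/2 = 4.2 m; q_2 = 0.61 × 0.32 × 4.2 = 0.8198 m³/s
w_3 = (11.7 − 3.3)/2 = 4.2 m; q_3 = 0.79 × 0.46 × 4.2 = 1.526 m³/s
w_4 = (13.1 − 8.4)/2 = 2.35 m; q_4 = 0.94 × 0.43 × 2.35 = 0.9499 m³/s
w_5 = (15.0 − 11.7)/2 = 1.65 m; q_5 = 0.74 × 0.39 × 1.65 = 0.4762 m³/s
w_6 = (16.4 − 13.1)/2 = 1.65 m; q_6 = 0.58 × 0.24 × 1.65 = 0.2297 m³/s
w_7 = (16.4 − 15.0)/2 = 0.7 m; q_7 = 0.46 × 0.10 × 0.7 = 0.03220 m³/s
Q = Σ qᵢ = 4.095 m³/s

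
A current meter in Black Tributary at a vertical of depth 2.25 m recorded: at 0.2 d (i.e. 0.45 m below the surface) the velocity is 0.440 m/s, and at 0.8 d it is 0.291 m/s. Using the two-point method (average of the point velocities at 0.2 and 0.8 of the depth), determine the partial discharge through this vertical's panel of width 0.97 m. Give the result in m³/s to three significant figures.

v̄ = (0.440 + 0.291) / 2 = 0.3655 m/s
q = v̄ × d × w = 0.3655 × 2.25 × 0.97 = 0.7977 m³/s

0.798 m³/s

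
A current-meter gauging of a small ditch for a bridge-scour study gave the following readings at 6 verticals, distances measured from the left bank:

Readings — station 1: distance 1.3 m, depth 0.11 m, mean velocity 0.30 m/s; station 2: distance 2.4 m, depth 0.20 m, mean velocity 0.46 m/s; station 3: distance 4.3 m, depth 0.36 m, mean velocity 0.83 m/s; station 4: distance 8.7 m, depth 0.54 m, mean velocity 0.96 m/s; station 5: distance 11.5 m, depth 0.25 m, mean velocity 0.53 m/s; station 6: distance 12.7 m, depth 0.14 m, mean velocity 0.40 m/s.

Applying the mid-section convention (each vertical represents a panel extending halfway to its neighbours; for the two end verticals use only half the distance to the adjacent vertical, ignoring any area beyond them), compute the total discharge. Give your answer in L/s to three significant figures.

3260 L/s

w_1 = (2.4 − 1.3)/2 = 0.55 m; q_1 = 0.30 × 0.11 × 0.55 = 0.01815 m³/s
w_2 = (4.3 − 1.3)/2 = 1.5 m; q_2 = 0.46 × 0.20 × 1.5 = 0.1380 m³/s
w_3 = (8.7 − 2.4)/2 = 3.15 m; q_3 = 0.83 × 0.36 × 3.15 = 0.9412 m³/s
w_4 = (11.5 − 4.3)/2 = 3.6 m; q_4 = 0.96 × 0.54 × 3.6 = 1.866 m³/s
w_5 = (12.7 − 8.7)/2 = 2 m; q_5 = 0.53 × 0.25 × 2 = 0.2650 m³/s
w_6 = (12.7 − 11.5)/2 = 0.6 m; q_6 = 0.40 × 0.14 × 0.6 = 0.03360 m³/s
Q = Σ qᵢ = 3.262 m³/s
= 3.262 × 1000 = 3262 L/s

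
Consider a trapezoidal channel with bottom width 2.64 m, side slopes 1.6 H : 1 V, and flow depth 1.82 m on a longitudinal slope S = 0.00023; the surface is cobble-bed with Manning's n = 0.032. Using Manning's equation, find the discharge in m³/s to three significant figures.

A = (b + z·y)·y = (2.64 + 1.6×1.82)×1.82 = 10.10 m²
P = b + 2y√(1+z²) = 2.64 + 2×1.82×√(1+1.6²) = 9.508 m
R = A/P = 10.10/9.508 = 1.063 m
Q = (1/n)·A·R^(2/3)·S^(1/2) = (1/0.032) × 10.10 × 1.063^(2/3) × 0.00023^(1/2) = 4.987 m³/s

4.99 m³/s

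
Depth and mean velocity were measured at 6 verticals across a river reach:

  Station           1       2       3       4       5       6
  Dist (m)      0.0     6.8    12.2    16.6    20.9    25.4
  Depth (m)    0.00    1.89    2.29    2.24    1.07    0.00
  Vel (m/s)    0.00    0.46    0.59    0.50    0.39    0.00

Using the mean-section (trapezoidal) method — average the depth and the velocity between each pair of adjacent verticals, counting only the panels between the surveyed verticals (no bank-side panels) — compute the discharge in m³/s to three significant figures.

Panel 1-2: Δb = 6.8 m, d̄ = (0.00+1.89)/2 = 0.945, v̄ = (0.00+0.46)/2 = 0.23 → q = 6.8×0.945×0.23 = 1.478 m³/s
Panel 2-3: Δb = 5.4 m, d̄ = (1.89+2.29)/2 = 2.09, v̄ = (0.46+0.59)/2 = 0.525 → q = 5.4×2.09×0.525 = 5.925 m³/s
Panel 3-4: Δb = 4.4 m, d̄ = (2.29+2.24)/2 = 2.265, v̄ = (0.59+0.50)/2 = 0.545 → q = 4.4×2.265×0.545 = 5.431 m³/s
Panel 4-5: Δb = 4.3 m, d̄ = (2.24+1.07)/2 = 1.655, v̄ = (0.50+0.39)/2 = 0.445 → q = 4.3×1.655×0.445 = 3.167 m³/s
Panel 5-6: Δb = 4.5 m, d̄ = (1.07+0.00)/2 = 0.535, v̄ = (0.39+0.00)/2 = 0.195 → q = 4.5×0.535×0.195 = 0.4695 m³/s
Q = Σ q = 16.47 m³/s

16.5 m³/s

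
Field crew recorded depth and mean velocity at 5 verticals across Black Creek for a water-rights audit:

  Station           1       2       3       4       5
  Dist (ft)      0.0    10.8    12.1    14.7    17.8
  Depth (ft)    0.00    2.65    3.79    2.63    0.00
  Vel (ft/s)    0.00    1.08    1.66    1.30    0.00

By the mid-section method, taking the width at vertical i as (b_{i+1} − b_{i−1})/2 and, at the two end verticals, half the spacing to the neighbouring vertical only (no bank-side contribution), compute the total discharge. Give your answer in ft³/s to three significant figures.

39.3 ft³/s

w_2 = (12.1 − 0.0)/2 = 6.05 ft; q_2 = 1.08 × 2.65 × 6.05 = 17.32 ft³/s
w_3 = (14.7 − 10.8)/2 = 1.95 ft; q_3 = 1.66 × 3.79 × 1.95 = 12.27 ft³/s
w_4 = (17.8 − 12.1)/2 = 2.85 ft; q_4 = 1.30 × 2.63 × 2.85 = 9.744 ft³/s
Stations 1, 5 contribute zero (depth or velocity is 0).
Q = Σ qᵢ = 39.33 ft³/s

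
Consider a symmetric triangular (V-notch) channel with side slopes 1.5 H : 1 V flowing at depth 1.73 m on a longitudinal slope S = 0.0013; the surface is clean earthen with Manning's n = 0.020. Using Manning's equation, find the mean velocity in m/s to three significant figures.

A = z·y² = 1.5×1.73² = 4.489 m²
P = 2y√(1+z²) = 2×1.73×√(1+1.5²) = 6.238 m
R = A/P = 4.489/6.238 = 0.7197 m
Q = (1/n)·A·R^(2/3)·S^(1/2) = (1/0.020) × 4.489 × 0.7197^(2/3) × 0.0013^(1/2) = 6.500 m³/s
V = Q/A = 6.500/4.489 = 1.448 m/s

1.45 m/s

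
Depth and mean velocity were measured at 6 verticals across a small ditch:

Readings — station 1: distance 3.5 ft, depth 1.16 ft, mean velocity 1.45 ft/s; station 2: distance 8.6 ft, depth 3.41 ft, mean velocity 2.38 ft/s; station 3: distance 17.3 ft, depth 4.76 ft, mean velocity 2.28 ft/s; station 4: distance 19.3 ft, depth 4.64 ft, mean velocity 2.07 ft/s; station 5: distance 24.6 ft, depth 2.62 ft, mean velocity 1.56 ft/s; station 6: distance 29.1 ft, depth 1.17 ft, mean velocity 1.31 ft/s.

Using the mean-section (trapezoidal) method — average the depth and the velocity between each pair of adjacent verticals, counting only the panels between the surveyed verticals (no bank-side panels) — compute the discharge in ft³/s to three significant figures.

Panel 1-2: Δb = 5.1 ft, d̄ = (1.16+3.41)/2 = 2.285, v̄ = (1.45+2.38)/2 = 1.915 → q = 5.1×2.285×1.915 = 22.32 ft³/s
Panel 2-3: Δb = 8.7 ft, d̄ = (3.41+4.76)/2 = 4.085, v̄ = (2.38+2.28)/2 = 2.33 → q = 8.7×4.085×2.33 = 82.81 ft³/s
Panel 3-4: Δb = 2 ft, d̄ = (4.76+4.64)/2 = 4.7, v̄ = (2.28+2.07)/2 = 2.175 → q = 2×4.7×2.175 = 20.45 ft³/s
Panel 4-5: Δb = 5.3 ft, d̄ = (4.64+2.62)/2 = 3.63, v̄ = (2.07+1.56)/2 = 1.815 → q = 5.3×3.63×1.815 = 34.92 ft³/s
Panel 5-6: Δb = 4.5 ft, d̄ = (2.62+1.17)/2 = 1.895, v̄ = (1.56+1.31)/2 = 1.435 → q = 4.5×1.895×1.435 = 12.24 ft³/s
Q = Σ q = 172.7 ft³/s

173 ft³/s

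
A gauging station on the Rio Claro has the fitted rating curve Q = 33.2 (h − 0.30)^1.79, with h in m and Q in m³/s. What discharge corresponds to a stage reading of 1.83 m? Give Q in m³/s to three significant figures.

71.1 m³/s

Q = 33.2 × (1.83 − 0.30)^1.79 = 33.2 × 1.53^1.79 = 71.08 m³/s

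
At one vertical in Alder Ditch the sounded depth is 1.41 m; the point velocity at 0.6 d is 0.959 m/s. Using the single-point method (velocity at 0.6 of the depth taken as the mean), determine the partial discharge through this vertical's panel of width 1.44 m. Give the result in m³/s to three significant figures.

1.95 m³/s

v̄ = v₀.₆ = 0.959 m/s
q = v̄ × d × w = 0.9590 × 1.41 × 1.44 = 1.947 m³/s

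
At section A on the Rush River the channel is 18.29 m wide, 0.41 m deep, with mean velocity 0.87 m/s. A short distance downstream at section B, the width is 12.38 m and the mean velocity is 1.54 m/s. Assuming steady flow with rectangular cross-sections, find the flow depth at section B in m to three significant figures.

Q = A₁V₁ = (18.29×0.41) × 0.87 = 6.524 m³/s
d₂ = Q/(b₂ V₂) = 6.524/(12.38×1.54) = 0.3422 m

0.342 m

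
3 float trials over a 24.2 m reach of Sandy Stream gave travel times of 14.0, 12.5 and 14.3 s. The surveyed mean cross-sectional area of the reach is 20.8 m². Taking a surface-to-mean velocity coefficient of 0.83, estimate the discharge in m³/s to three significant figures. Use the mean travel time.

30.7 m³/s

t̄ = (14.0 + 12.5 + 14.3) / 3 = 13.6 s
v_surface = L / t̄ = 24.2 / 13.6 = 1.779 m/s
v_mean = 0.83 × 1.779 = 1.477 m/s
Q = A × v_mean = 20.8 × 1.477 = 30.72 m³/s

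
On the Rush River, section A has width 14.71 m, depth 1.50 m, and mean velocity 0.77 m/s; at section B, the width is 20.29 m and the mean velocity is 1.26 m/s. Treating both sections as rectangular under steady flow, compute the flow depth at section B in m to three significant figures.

Q = A₁V₁ = (14.71×1.50) × 0.77 = 16.99 m³/s
d₂ = Q/(b₂ V₂) = 16.99/(20.29×1.26) = 0.6646 m

0.665 m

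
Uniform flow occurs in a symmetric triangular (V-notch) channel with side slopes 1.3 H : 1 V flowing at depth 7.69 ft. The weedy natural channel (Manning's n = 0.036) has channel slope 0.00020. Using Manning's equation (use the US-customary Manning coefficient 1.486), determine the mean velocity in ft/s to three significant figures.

A = z·y² = 1.3×7.69² = 76.88 ft²
P = 2y√(1+z²) = 2×7.69×√(1+1.3²) = 25.23 ft
R = A/P = 76.88/25.23 = 3.048 ft
Q = (1.486/n)·A·R^(2/3)·S^(1/2) = (1.486/0.036) × 76.88 × 3.048^(2/3) × 0.00020^(1/2) = 94.33 ft³/s
V = Q/A = 94.33/76.88 = 1.227 ft/s

1.23 ft/s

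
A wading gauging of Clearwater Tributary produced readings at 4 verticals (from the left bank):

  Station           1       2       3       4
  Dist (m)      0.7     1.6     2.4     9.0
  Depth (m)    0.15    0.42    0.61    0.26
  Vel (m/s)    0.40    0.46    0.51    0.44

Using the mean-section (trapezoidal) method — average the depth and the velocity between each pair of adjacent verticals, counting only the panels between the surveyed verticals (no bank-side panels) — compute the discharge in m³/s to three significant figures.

Panel 1-2: Δb = 0.9 m, d̄ = (0.15+0.42)/2 = 0.285, v̄ = (0.40+0.46)/2 = 0.43 → q = 0.9×0.285×0.43 = 0.1103 m³/s
Panel 2-3: Δb = 0.8 m, d̄ = (0.42+0.61)/2 = 0.515, v̄ = (0.46+0.51)/2 = 0.485 → q = 0.8×0.515×0.485 = 0.1998 m³/s
Panel 3-4: Δb = 6.6 m, d̄ = (0.61+0.26)/2 = 0.435, v̄ = (0.51+0.44)/2 = 0.475 → q = 6.6×0.435×0.475 = 1.364 m³/s
Q = Σ q = 1.674 m³/s

1.67 m³/s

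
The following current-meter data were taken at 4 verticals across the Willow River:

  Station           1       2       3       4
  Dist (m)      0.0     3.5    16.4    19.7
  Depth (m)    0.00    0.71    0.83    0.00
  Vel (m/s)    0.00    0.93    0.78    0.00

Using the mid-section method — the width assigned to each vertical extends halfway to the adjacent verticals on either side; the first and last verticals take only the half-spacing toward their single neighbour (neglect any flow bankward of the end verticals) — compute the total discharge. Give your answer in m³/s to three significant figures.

w_2 = (16.4 − 0.0)/2 = 8.2 m; q_2 = 0.93 × 0.71 × 8.2 = 5.414 m³/s
w_3 = (19.7 − 3.5)/2 = 8.1 m; q_3 = 0.78 × 0.83 × 8.1 = 5.244 m³/s
Stations 1, 4 contribute zero (depth or velocity is 0).
Q = Σ qᵢ = 10.66 m³/s

10.7 m³/s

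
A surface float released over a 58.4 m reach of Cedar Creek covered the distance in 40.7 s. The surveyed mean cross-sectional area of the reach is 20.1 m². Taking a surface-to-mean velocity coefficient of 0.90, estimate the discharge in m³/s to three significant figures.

26.0 m³/s

v_surface = L / t̄ = 58.4 / 40.7 = 1.435 m/s
v_mean = 0.90 × 1.435 = 1.291 m/s
Q = A × v_mean = 20.1 × 1.291 = 25.96 m³/s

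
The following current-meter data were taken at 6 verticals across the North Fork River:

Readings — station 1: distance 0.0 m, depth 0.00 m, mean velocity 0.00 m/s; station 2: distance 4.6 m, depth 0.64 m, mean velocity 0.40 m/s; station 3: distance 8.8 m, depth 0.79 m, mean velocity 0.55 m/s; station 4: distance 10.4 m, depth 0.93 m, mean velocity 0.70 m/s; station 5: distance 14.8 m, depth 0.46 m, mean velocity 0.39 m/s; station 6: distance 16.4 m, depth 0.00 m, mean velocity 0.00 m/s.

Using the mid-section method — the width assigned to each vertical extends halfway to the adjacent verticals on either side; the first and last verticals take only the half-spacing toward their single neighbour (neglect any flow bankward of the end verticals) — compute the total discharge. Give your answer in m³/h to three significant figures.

17600 m³/h

w_2 = (8.8 − 0.0)/2 = 4.4 m; q_2 = 0.40 × 0.64 × 4.4 = 1.126 m³/s
w_3 = (10.4 − 4.6)/2 = 2.9 m; q_3 = 0.55 × 0.79 × 2.9 = 1.260 m³/s
w_4 = (14.8 − 8.8)/2 = 3 m; q_4 = 0.70 × 0.93 × 3 = 1.953 m³/s
w_5 = (16.4 − 10.4)/2 = 3 m; q_5 = 0.39 × 0.46 × 3 = 0.5382 m³/s
Stations 1, 6 contribute zero (depth or velocity is 0).
Q = Σ qᵢ = 4.878 m³/s
= 4.878 × 3600 = 17560 m³/h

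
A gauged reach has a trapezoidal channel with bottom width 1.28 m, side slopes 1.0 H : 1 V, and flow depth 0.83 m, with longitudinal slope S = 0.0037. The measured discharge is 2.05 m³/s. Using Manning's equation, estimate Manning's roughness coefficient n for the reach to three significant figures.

A = (b + z·y)·y = (1.28 + 1.0×0.83)×0.83 = 1.751 m²
P = b + 2y√(1+z²) = 1.28 + 2×0.83×√(1+1.0²) = 3.628 m
R = A/P = 1.751/3.628 = 0.4828 m
n = (1/Q)·A·R^(2/3)·S^(1/2) = (1/2.05) × 1.751 × 0.6154 × 0.06083 = 0.03198

0.0320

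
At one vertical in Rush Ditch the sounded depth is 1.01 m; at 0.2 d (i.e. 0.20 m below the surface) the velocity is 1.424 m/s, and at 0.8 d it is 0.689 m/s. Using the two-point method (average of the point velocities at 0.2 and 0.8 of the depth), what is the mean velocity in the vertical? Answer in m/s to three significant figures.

v̄ = (1.424 + 0.689) / 2 = 1.057 m/s

1.06 m/s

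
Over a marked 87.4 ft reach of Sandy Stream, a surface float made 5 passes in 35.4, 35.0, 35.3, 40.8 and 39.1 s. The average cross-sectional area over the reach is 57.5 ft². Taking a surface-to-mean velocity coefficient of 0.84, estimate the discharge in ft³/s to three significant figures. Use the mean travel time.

t̄ = (35.4 + 35.0 + 35.3 + 40.8 + 39.1) / 5 = 37.12 s
v_surface = L / t̄ = 87.4 / 37.12 = 2.355 ft/s
v_mean = 0.84 × 2.355 = 1.978 ft/s
Q = A × v_mean = 57.5 × 1.978 = 113.7 ft³/s

114 ft³/s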